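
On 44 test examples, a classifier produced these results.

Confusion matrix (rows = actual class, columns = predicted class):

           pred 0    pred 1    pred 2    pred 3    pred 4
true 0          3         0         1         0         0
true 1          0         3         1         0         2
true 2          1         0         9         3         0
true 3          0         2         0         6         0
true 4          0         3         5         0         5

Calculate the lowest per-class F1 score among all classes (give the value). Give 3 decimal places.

Per-class F1 score (2·TP/(2·TP+FP+FN)):
  0: TP=3, FP=0+1+0+0=1, FN=0+1+0+0=1 → 6/8 = 0.7500
  1: TP=3, FP=0+0+2+3=5, FN=0+1+0+2=3 → 6/14 = 0.4286
  2: TP=9, FP=1+1+0+5=7, FN=1+0+3+0=4 → 18/29 = 0.6207
  3: TP=6, FP=0+0+3+0=3, FN=0+2+0+0=2 → 12/17 = 0.7059
  4: TP=5, FP=0+2+0+0=2, FN=0+3+5+0=8 → 10/20 = 0.5000
Lowest is class '1' with F1 score = 0.429.

0.429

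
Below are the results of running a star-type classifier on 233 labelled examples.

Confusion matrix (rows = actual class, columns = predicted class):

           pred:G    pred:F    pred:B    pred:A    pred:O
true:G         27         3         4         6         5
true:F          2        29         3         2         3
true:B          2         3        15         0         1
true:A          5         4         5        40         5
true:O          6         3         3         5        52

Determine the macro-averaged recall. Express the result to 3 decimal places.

0.698

Per-class recall (TP/(TP+FN)):
  G: TP=27, FN=3+4+6+5=18 → 27/45 = 0.6000
  F: TP=29, FN=2+3+2+3=10 → 29/39 = 0.7436
  B: TP=15, FN=2+3+0+1=6 → 15/21 = 0.7143
  A: TP=40, FN=5+4+5+5=19 → 40/59 = 0.6780
  O: TP=52, FN=6+3+3+5=17 → 52/69 = 0.7536
Macro-recall = mean = (0.6000 + 0.7436 + 0.7143 + 0.6780 + 0.7536) / 5 = 0.698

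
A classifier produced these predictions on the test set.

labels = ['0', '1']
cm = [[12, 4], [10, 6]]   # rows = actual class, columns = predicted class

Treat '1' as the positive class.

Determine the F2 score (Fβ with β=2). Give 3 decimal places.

0.405

Fβ = (1+β²)·TP / ((1+β²)·TP + β²·FN + FP), with β²=4
= 5·6 / (5·6 + 4·10 + 4) = 0.405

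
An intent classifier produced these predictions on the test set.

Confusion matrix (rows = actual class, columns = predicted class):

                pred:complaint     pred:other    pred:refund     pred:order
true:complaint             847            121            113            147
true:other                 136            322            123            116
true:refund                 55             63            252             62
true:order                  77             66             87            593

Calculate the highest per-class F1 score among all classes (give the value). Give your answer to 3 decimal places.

0.723

Per-class F1 score (2·TP/(2·TP+FP+FN)):
  complaint: TP=847, FP=136+55+77=268, FN=121+113+147=381 → 1694/2343 = 0.7230
  other: TP=322, FP=121+63+66=250, FN=136+123+116=375 → 644/1269 = 0.5075
  refund: TP=252, FP=113+123+87=323, FN=55+63+62=180 → 504/1007 = 0.5005
  order: TP=593, FP=147+116+62=325, FN=77+66+87=230 → 1186/1741 = 0.6812
Highest is class 'complaint' with F1 score = 0.723.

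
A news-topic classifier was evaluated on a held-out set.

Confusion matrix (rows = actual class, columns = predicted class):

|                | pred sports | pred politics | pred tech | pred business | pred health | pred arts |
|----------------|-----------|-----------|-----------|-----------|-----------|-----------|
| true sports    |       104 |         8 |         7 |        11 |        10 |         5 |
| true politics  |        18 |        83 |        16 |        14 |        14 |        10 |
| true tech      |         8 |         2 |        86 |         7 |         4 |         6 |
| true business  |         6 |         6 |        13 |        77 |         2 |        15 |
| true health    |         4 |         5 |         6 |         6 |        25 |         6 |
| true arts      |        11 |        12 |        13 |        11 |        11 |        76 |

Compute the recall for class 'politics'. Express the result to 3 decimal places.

0.535

One-vs-rest for 'politics': TP = diagonal; FP = other classes predicted 'politics'; FN = 'politics' predicted as other.
recall = TP/(TP+FN).
politics: TP=83, FN=18+16+14+14+10=72 → 83/155 = 0.5355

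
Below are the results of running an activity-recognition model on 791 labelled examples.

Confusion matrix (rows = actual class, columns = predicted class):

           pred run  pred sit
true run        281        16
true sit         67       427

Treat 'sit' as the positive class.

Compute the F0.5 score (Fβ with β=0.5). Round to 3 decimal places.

Fβ = (1+β²)·TP / ((1+β²)·TP + β²·FN + FP), with β²=1/4
= 1.25·427 / (1.25·427 + 0.25·67 + 16) = 0.942

0.942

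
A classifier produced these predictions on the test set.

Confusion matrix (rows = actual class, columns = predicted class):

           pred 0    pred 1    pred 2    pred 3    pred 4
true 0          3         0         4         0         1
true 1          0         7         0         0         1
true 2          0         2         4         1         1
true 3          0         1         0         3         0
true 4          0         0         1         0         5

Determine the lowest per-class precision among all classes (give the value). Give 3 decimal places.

0.444

Per-class precision (TP/(TP+FP)):
  0: TP=3, FP=0+0+0+0=0 → 3/3 = 1.0000
  1: TP=7, FP=0+2+1+0=3 → 7/10 = 0.7000
  2: TP=4, FP=4+0+0+1=5 → 4/9 = 0.4444
  3: TP=3, FP=0+0+1+0=1 → 3/4 = 0.7500
  4: TP=5, FP=1+1+1+0=3 → 5/8 = 0.6250
Lowest is class '2' with precision = 0.444.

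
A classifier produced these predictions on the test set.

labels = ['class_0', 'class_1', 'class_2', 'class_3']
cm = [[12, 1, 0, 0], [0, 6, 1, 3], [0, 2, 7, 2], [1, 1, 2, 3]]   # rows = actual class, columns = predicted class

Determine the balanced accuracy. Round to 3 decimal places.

Balanced accuracy = mean of per-class recall.
  class_0: recall = 12/13 = 0.9231
  class_1: recall = 6/10 = 0.6000
  class_2: recall = 7/11 = 0.6364
  class_3: recall = 3/7 = 0.4286
Mean = (0.9231 + 0.6000 + 0.6364 + 0.4286) / 4 = 0.647

0.647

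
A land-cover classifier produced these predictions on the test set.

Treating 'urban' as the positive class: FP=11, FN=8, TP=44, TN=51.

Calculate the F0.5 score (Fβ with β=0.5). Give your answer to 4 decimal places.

0.8088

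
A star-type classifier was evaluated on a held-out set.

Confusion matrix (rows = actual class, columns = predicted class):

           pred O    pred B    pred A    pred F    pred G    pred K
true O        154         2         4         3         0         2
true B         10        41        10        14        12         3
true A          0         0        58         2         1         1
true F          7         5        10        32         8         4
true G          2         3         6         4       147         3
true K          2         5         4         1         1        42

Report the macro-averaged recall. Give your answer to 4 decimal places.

Per-class recall (TP/(TP+FN)):
  O: TP=154, FN=2+4+3+0+2=11 → 154/165 = 0.93333
  B: TP=41, FN=10+10+14+12+3=49 → 41/90 = 0.45556
  A: TP=58, FN=0+0+2+1+1=4 → 58/62 = 0.93548
  F: TP=32, FN=7+5+10+8+4=34 → 32/66 = 0.48485
  G: TP=147, FN=2+3+6+4+3=18 → 147/165 = 0.89091
  K: TP=42, FN=2+5+4+1+1=13 → 42/55 = 0.76364
Macro-recall = mean = (0.93333 + 0.45556 + 0.93548 + 0.48485 + 0.89091 + 0.76364) / 6 = 0.7440

0.7440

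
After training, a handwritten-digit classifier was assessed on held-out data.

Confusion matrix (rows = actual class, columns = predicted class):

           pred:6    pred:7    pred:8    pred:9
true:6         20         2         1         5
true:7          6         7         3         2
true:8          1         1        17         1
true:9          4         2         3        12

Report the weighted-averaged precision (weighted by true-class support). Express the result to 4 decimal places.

Per-class precision (TP/(TP+FP)):
  6: TP=20, FP=6+1+4=11 → 20/31 = 0.64516
  7: TP=7, FP=2+1+2=5 → 7/12 = 0.58333
  8: TP=17, FP=1+3+3=7 → 17/24 = 0.70833
  9: TP=12, FP=5+2+1=8 → 12/20 = 0.60000
Weighted-precision = Σ (supportᵢ/N)·precisionᵢ with N=87: (28/87)·0.64516 + (18/87)·0.58333 + (20/87)·0.70833 + (21/87)·0.60000 = 0.6360

0.6360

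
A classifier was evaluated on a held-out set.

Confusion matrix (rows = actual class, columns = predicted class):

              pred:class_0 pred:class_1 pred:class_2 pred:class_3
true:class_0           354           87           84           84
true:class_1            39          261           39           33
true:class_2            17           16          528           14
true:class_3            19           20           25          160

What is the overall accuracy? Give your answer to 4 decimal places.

0.7320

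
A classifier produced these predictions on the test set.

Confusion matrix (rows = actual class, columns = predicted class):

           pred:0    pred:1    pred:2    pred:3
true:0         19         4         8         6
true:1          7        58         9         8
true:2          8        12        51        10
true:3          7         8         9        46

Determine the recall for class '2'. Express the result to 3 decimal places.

One-vs-rest for '2': TP = diagonal; FP = other classes predicted '2'; FN = '2' predicted as other.
recall = TP/(TP+FN).
2: TP=51, FN=8+12+10=30 → 51/81 = 0.6296

0.630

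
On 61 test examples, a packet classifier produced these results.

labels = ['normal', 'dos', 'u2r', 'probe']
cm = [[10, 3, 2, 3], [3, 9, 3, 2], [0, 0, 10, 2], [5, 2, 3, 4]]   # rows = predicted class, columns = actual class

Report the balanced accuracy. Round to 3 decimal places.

0.529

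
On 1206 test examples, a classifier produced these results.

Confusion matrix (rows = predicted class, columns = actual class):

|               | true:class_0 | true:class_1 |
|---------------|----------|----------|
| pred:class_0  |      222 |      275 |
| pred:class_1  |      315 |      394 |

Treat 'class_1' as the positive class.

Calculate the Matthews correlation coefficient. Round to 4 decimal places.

0.0024

MCC = (TP·TN − FP·FN) / √((TP+FP)(TP+FN)(TN+FP)(TN+FN))
Numerator = 394·222 − 315·275 = 843
Denominator = √(709·669·537·497) = √126591057369 = 355796.3707
MCC = 843 / 355796.3707 = 0.0024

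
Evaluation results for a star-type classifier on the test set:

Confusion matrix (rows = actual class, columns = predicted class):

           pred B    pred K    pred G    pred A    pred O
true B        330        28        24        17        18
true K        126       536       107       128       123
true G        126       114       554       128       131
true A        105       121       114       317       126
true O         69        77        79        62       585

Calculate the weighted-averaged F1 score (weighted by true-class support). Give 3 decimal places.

0.558

Per-class F1 score (2·TP/(2·TP+FP+FN)):
  B: TP=330, FP=126+126+105+69=426, FN=28+24+17+18=87 → 660/1173 = 0.5627
  K: TP=536, FP=28+114+121+77=340, FN=126+107+128+123=484 → 1072/1896 = 0.5654
  G: TP=554, FP=24+107+114+79=324, FN=126+114+128+131=499 → 1108/1931 = 0.5738
  A: TP=317, FP=17+128+128+62=335, FN=105+121+114+126=466 → 634/1435 = 0.4418
  O: TP=585, FP=18+123+131+126=398, FN=69+77+79+62=287 → 1170/1855 = 0.6307
Weighted-F1 score = Σ (supportᵢ/N)·F1 scoreᵢ with N=4145: (417/4145)·0.5627 + (1020/4145)·0.5654 + (1053/4145)·0.5738 + (783/4145)·0.4418 + (872/4145)·0.6307 = 0.558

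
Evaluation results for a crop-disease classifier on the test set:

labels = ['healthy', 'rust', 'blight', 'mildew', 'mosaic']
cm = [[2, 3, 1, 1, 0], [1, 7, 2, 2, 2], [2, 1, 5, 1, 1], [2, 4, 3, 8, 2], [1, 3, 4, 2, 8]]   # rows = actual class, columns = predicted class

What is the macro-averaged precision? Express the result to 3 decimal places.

0.432

Per-class precision (TP/(TP+FP)):
  healthy: TP=2, FP=1+2+2+1=6 → 2/8 = 0.2500
  rust: TP=7, FP=3+1+4+3=11 → 7/18 = 0.3889
  blight: TP=5, FP=1+2+3+4=10 → 5/15 = 0.3333
  mildew: TP=8, FP=1+2+1+2=6 → 8/14 = 0.5714
  mosaic: TP=8, FP=0+2+1+2=5 → 8/13 = 0.6154
Macro-precision = mean = (0.2500 + 0.3889 + 0.3333 + 0.5714 + 0.6154) / 5 = 0.432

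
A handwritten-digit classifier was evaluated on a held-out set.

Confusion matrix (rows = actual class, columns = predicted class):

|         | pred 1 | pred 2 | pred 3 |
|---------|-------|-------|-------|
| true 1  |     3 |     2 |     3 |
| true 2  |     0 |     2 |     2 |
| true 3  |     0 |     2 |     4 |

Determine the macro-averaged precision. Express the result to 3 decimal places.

0.593

Per-class precision (TP/(TP+FP)):
  1: TP=3, FP=0+0=0 → 3/3 = 1.0000
  2: TP=2, FP=2+2=4 → 2/6 = 0.3333
  3: TP=4, FP=3+2=5 → 4/9 = 0.4444
Macro-precision = mean = (1.0000 + 0.3333 + 0.4444) / 3 = 0.593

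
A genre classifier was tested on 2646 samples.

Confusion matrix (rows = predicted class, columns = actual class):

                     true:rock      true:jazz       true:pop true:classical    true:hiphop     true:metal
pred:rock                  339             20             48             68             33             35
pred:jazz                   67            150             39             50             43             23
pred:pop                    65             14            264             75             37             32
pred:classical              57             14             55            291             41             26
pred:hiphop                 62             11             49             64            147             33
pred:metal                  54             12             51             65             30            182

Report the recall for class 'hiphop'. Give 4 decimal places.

One-vs-rest for 'hiphop': TP = diagonal; FP = other classes predicted 'hiphop'; FN = 'hiphop' predicted as other.
recall = TP/(TP+FN).
hiphop: TP=147, FN=33+43+37+41+30=184 → 147/331 = 0.44411

0.4441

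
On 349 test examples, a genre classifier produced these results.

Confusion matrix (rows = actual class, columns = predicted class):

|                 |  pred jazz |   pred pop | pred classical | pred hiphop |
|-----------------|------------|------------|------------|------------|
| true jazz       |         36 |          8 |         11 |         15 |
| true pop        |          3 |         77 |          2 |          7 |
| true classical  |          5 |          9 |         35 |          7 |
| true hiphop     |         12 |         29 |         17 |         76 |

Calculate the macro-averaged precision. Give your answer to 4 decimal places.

Per-class precision (TP/(TP+FP)):
  jazz: TP=36, FP=3+5+12=20 → 36/56 = 0.64286
  pop: TP=77, FP=8+9+29=46 → 77/123 = 0.62602
  classical: TP=35, FP=11+2+17=30 → 35/65 = 0.53846
  hiphop: TP=76, FP=15+7+7=29 → 76/105 = 0.72381
Macro-precision = mean = (0.64286 + 0.62602 + 0.53846 + 0.72381) / 4 = 0.6328

0.6328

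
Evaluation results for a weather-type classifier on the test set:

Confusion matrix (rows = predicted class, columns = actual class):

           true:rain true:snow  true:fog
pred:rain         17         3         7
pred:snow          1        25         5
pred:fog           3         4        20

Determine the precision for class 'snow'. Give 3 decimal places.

0.806

Take TP from the diagonal, FP from the rest of the 'snow' prediction marginal, FN from the rest of the 'snow' actual marginal.
precision = TP/(TP+FP).
snow: TP=25, FP=1+5=6 → 25/31 = 0.8065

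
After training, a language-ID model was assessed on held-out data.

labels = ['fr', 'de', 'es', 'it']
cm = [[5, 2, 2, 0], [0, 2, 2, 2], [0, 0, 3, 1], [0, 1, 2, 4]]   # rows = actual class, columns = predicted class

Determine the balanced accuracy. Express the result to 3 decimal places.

Balanced accuracy = mean of per-class recall.
  fr: recall = 5/9 = 0.5556
  de: recall = 2/6 = 0.3333
  es: recall = 3/4 = 0.7500
  it: recall = 4/7 = 0.5714
Mean = (0.5556 + 0.3333 + 0.7500 + 0.5714) / 4 = 0.553

0.553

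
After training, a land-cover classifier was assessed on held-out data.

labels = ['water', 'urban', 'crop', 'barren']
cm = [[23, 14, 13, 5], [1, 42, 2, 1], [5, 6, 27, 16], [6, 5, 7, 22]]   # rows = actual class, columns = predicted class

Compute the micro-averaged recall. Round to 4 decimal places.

0.5846

Micro-averaging pools counts across classes: ΣTP=114, ΣFP=81, ΣFN=81.
Micro-recall = TP/(TP+FN) on pooled counts = 0.5846 (equals overall accuracy in single-label multiclass).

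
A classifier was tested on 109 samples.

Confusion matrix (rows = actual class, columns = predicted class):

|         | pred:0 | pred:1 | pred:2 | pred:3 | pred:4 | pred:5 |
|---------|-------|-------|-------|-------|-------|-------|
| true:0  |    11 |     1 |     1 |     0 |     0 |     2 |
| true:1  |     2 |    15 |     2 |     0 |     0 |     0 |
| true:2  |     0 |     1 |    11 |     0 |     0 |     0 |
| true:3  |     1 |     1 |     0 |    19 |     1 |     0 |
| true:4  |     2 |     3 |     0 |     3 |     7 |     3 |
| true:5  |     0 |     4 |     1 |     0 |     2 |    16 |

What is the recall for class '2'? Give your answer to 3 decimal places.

0.917

recall = TP/(TP+FN).
2: TP=11, FN=0+1+0+0+0=1 → 11/12 = 0.9167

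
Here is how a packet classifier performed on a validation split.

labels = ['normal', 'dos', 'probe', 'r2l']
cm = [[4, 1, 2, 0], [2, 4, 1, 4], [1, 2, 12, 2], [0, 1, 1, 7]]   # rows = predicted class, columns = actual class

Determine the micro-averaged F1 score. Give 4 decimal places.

Micro-averaging pools counts across classes: ΣTP=27, ΣFP=17, ΣFN=17.
Micro-F1 score = 2·TP/(2·TP+FP+FN) on pooled counts = 0.6136 (equals overall accuracy in single-label multiclass).

0.6136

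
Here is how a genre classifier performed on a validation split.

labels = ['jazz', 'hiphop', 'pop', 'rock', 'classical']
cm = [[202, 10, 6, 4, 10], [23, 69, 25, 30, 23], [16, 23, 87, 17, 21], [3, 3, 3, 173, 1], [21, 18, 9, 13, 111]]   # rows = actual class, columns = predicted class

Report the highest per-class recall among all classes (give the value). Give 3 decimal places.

Per-class recall (TP/(TP+FN)):
  jazz: TP=202, FN=10+6+4+10=30 → 202/232 = 0.8707
  hiphop: TP=69, FN=23+25+30+23=101 → 69/170 = 0.4059
  pop: TP=87, FN=16+23+17+21=77 → 87/164 = 0.5305
  rock: TP=173, FN=3+3+3+1=10 → 173/183 = 0.9454
  classical: TP=111, FN=21+18+9+13=61 → 111/172 = 0.6453
Highest is class 'rock' with recall = 0.945.

0.945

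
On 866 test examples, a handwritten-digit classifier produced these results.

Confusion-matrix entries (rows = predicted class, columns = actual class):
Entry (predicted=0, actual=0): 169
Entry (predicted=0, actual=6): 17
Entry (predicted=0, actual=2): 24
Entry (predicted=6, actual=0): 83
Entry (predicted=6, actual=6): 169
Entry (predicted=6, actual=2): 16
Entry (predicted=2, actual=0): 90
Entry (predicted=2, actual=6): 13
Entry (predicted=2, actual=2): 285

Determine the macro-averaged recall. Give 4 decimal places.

Per-class recall (TP/(TP+FN)):
  0: TP=169, FN=83+90=173 → 169/342 = 0.49415
  6: TP=169, FN=17+13=30 → 169/199 = 0.84925
  2: TP=285, FN=24+16=40 → 285/325 = 0.87692
Macro-recall = mean = (0.49415 + 0.84925 + 0.87692) / 3 = 0.7401

0.7401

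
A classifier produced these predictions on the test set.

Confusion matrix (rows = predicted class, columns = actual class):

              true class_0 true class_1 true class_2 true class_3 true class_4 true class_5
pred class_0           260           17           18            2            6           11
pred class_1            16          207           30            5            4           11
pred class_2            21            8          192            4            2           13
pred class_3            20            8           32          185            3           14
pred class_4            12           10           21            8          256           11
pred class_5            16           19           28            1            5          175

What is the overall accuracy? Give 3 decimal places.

Accuracy = trace / total = (260+207+192+185+256+175=1275) / 1651 = 1275/1651 = 0.772

0.772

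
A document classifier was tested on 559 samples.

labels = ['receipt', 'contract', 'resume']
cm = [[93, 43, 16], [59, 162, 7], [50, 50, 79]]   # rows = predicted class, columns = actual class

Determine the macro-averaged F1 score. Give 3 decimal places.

0.586

Per-class F1 score (2·TP/(2·TP+FP+FN)):
  receipt: TP=93, FP=43+16=59, FN=59+50=109 → 186/354 = 0.5254
  contract: TP=162, FP=59+7=66, FN=43+50=93 → 324/483 = 0.6708
  resume: TP=79, FP=50+50=100, FN=16+7=23 → 158/281 = 0.5623
Macro-F1 score = mean = (0.5254 + 0.6708 + 0.5623) / 3 = 0.586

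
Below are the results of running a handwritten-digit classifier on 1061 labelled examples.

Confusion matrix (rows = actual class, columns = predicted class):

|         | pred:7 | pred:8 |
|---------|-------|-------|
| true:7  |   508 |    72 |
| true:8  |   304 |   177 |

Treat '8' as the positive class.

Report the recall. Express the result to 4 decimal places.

0.3680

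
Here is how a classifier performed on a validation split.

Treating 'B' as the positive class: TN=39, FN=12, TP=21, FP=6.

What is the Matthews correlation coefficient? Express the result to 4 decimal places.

0.5224

MCC = (TP·TN − FP·FN) / √((TP+FP)(TP+FN)(TN+FP)(TN+FN))
Numerator = 21·39 − 6·12 = 747
Denominator = √(27·33·45·51) = √2044845 = 1429.9808
MCC = 747 / 1429.9808 = 0.5224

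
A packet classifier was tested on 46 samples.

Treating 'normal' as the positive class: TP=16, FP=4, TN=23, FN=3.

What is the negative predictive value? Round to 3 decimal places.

0.885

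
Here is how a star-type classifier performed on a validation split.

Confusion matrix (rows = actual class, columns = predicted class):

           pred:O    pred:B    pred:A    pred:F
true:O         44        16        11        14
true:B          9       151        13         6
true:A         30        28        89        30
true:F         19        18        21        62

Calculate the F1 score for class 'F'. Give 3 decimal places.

Take TP from the diagonal, FP from the rest of the 'F' prediction marginal, FN from the rest of the 'F' actual marginal.
F1 score = 2·TP/(2·TP+FP+FN).
F: TP=62, FP=14+6+30=50, FN=19+18+21=58 → 124/232 = 0.5345

0.534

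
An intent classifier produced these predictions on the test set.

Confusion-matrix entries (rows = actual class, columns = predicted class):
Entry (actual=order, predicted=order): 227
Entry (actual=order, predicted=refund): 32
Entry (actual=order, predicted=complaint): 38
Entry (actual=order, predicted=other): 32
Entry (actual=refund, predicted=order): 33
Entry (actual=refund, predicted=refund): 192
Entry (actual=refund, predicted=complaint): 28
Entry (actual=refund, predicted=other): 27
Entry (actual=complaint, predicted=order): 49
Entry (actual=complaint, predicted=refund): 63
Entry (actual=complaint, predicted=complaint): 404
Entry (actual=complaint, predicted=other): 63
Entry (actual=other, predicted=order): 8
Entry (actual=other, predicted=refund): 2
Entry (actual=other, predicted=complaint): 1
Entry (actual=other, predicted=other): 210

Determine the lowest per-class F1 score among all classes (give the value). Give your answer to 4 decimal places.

Per-class F1 score (2·TP/(2·TP+FP+FN)):
  order: TP=227, FP=33+49+8=90, FN=32+38+32=102 → 454/646 = 0.70279
  refund: TP=192, FP=32+63+2=97, FN=33+28+27=88 → 384/569 = 0.67487
  complaint: TP=404, FP=38+28+1=67, FN=49+63+63=175 → 808/1050 = 0.76952
  other: TP=210, FP=32+27+63=122, FN=8+2+1=11 → 420/553 = 0.75949
Lowest is class 'refund' with F1 score = 0.6749.

0.6749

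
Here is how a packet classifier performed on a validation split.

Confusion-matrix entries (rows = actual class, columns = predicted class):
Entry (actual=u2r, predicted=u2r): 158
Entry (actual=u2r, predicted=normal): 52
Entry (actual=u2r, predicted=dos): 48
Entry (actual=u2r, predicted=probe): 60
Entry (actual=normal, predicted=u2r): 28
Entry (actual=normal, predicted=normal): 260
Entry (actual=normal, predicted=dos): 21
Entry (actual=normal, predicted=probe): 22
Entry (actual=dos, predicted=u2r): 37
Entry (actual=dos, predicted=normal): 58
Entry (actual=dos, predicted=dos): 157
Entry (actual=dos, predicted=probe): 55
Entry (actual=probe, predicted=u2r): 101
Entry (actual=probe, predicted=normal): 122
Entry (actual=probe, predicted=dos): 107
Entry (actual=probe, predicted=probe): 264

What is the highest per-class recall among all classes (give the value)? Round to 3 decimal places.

0.785

Per-class recall (TP/(TP+FN)):
  u2r: TP=158, FN=52+48+60=160 → 158/318 = 0.4969
  normal: TP=260, FN=28+21+22=71 → 260/331 = 0.7855
  dos: TP=157, FN=37+58+55=150 → 157/307 = 0.5114
  probe: TP=264, FN=101+122+107=330 → 264/594 = 0.4444
Highest is class 'normal' with recall = 0.785.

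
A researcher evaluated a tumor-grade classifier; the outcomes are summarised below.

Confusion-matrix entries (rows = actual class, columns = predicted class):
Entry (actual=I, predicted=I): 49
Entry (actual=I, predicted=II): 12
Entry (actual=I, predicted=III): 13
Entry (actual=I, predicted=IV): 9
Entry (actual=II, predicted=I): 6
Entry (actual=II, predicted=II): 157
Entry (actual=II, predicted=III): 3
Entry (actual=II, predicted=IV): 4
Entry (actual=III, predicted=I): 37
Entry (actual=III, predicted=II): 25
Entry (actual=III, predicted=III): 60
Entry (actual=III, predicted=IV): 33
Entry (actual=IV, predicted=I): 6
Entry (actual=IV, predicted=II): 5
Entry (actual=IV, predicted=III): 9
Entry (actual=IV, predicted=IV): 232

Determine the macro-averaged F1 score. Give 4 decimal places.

0.6920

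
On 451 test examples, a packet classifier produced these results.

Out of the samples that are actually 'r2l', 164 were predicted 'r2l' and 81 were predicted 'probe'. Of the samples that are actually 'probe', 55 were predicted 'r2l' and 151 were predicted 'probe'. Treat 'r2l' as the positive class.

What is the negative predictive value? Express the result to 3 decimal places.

0.651

NPV = TN/(TN+FN) = 151/(151+81) = 0.651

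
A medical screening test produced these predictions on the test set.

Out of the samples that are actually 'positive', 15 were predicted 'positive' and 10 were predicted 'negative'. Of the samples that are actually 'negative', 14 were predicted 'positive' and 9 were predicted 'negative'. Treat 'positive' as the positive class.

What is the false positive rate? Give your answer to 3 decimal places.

0.609

FPR = FP/(FP+TN) = 14/(14+9) = 0.609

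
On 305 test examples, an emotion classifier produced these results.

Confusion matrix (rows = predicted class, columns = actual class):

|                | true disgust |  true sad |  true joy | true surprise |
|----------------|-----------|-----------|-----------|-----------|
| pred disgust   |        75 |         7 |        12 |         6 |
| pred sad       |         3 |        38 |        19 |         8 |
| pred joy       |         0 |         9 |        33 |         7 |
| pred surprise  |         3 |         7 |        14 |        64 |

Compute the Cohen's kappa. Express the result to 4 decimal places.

0.5829

Observed agreement pₒ = trace/N = 210/305 = 0.68852
Expected agreement pₑ = Σ (rowᵢ·colᵢ)/N² = (81·100 + 61·68 + 78·49 + 85·88)/305² = 0.25316
κ = (pₒ − pₑ)/(1 − pₑ) = (0.68852 − 0.25316)/(1 − 0.25316) = 0.5829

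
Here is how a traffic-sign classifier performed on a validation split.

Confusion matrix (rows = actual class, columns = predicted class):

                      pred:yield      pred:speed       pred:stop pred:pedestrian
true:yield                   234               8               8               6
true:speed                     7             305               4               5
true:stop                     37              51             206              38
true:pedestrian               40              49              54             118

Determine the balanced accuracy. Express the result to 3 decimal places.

0.734

Balanced accuracy = mean of per-class recall.
  yield: recall = 234/256 = 0.9141
  speed: recall = 305/321 = 0.9502
  stop: recall = 206/332 = 0.6205
  pedestrian: recall = 118/261 = 0.4521
Mean = (0.9141 + 0.9502 + 0.6205 + 0.4521) / 4 = 0.734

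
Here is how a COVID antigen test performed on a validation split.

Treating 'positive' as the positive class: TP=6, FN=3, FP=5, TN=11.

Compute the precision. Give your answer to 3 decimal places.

Precision = TP/(TP+FP) = 6/(6+5) = 6/11 = 0.545

0.545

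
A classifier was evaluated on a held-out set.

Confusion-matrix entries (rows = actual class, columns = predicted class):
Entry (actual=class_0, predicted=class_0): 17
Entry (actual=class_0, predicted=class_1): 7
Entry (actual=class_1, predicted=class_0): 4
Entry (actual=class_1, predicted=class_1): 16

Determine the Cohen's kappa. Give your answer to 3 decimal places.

0.502

Observed agreement pₒ = trace/N = 33/44 = 0.7500
Expected agreement pₑ = Σ (rowᵢ·colᵢ)/N² = (24·21 + 20·23)/44² = 0.4979
κ = (pₒ − pₑ)/(1 − pₑ) = (0.7500 − 0.4979)/(1 − 0.4979) = 0.502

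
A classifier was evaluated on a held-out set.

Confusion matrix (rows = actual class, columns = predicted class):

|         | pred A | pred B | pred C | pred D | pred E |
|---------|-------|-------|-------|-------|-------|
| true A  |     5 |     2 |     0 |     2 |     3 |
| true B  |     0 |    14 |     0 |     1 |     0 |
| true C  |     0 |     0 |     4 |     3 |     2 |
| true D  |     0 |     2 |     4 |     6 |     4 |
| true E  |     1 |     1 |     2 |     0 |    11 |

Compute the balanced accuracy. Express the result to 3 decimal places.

Balanced accuracy = mean of per-class recall.
  A: recall = 5/12 = 0.4167
  B: recall = 14/15 = 0.9333
  C: recall = 4/9 = 0.4444
  D: recall = 6/16 = 0.3750
  E: recall = 11/15 = 0.7333
Mean = (0.4167 + 0.9333 + 0.4444 + 0.3750 + 0.7333) / 5 = 0.581

0.581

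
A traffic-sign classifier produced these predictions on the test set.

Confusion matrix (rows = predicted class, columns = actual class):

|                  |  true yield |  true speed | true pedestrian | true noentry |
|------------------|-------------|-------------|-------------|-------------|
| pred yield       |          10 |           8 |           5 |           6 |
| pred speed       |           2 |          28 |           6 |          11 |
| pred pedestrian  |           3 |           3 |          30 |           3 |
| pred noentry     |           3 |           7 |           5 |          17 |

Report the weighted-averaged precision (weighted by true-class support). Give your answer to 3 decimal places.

0.603

Per-class precision (TP/(TP+FP)):
  yield: TP=10, FP=8+5+6=19 → 10/29 = 0.3448
  speed: TP=28, FP=2+6+11=19 → 28/47 = 0.5957
  pedestrian: TP=30, FP=3+3+3=9 → 30/39 = 0.7692
  noentry: TP=17, FP=3+7+5=15 → 17/32 = 0.5313
Weighted-precision = Σ (supportᵢ/N)·precisionᵢ with N=147: (18/147)·0.3448 + (46/147)·0.5957 + (46/147)·0.7692 + (37/147)·0.5313 = 0.603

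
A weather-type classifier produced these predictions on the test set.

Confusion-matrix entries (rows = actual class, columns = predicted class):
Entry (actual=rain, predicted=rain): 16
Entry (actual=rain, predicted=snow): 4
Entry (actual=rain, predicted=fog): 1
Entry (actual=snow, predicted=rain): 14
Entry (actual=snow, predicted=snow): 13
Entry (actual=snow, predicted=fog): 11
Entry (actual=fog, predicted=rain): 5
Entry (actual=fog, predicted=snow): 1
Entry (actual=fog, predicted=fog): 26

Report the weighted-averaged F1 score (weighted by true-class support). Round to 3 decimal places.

0.587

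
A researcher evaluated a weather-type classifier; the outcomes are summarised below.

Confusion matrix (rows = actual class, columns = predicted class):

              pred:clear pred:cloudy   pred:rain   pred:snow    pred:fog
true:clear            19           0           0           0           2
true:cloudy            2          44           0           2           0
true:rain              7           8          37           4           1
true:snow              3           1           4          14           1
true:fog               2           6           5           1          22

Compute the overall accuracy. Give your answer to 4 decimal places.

Accuracy = trace / total = (19+44+37+14+22=136) / 185 = 136/185 = 0.7351

0.7351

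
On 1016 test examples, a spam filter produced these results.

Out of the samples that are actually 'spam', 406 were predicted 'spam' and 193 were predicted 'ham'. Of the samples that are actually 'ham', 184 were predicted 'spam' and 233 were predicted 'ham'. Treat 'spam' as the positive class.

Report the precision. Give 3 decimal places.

0.688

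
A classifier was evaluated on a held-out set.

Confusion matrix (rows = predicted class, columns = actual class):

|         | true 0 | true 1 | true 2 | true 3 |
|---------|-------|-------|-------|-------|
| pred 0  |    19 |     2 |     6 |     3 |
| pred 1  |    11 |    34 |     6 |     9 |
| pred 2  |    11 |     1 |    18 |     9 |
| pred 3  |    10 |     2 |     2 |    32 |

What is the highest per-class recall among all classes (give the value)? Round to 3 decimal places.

Per-class recall (TP/(TP+FN)):
  0: TP=19, FN=11+11+10=32 → 19/51 = 0.3725
  1: TP=34, FN=2+1+2=5 → 34/39 = 0.8718
  2: TP=18, FN=6+6+2=14 → 18/32 = 0.5625
  3: TP=32, FN=3+9+9=21 → 32/53 = 0.6038
Highest is class '1' with recall = 0.872.

0.872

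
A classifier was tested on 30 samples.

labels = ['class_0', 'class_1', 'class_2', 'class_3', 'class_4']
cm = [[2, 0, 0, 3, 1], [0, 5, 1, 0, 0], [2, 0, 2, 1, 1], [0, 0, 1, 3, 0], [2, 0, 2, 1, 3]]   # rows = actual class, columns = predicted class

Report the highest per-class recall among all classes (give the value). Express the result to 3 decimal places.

0.833

Per-class recall (TP/(TP+FN)):
  class_0: TP=2, FN=0+0+3+1=4 → 2/6 = 0.3333
  class_1: TP=5, FN=0+1+0+0=1 → 5/6 = 0.8333
  class_2: TP=2, FN=2+0+1+1=4 → 2/6 = 0.3333
  class_3: TP=3, FN=0+0+1+0=1 → 3/4 = 0.7500
  class_4: TP=3, FN=2+0+2+1=5 → 3/8 = 0.3750
Highest is class 'class_1' with recall = 0.833.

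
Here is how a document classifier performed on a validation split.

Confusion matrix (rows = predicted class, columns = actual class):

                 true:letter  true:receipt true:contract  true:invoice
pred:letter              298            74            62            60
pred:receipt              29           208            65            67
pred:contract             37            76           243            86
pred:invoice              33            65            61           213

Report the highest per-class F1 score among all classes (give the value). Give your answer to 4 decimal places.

0.6689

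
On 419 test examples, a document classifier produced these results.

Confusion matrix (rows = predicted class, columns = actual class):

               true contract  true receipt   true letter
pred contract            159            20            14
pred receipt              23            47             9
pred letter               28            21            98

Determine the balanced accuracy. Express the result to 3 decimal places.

Balanced accuracy = mean of per-class recall.
  contract: recall = 159/210 = 0.7571
  receipt: recall = 47/88 = 0.5341
  letter: recall = 98/121 = 0.8099
Mean = (0.7571 + 0.5341 + 0.8099) / 3 = 0.700

0.700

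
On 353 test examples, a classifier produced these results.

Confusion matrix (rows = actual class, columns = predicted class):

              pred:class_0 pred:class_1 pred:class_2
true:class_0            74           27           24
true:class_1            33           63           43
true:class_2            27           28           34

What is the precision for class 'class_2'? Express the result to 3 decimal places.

0.337

Treat 'class_2' as positive and all other classes as negative.
precision = TP/(TP+FP).
class_2: TP=34, FP=24+43=67 → 34/101 = 0.3366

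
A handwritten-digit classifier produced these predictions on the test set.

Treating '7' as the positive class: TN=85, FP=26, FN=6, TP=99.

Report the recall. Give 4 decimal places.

Recall = TP/(TP+FN) = 99/(99+6) = 99/105 = 0.9429

0.9429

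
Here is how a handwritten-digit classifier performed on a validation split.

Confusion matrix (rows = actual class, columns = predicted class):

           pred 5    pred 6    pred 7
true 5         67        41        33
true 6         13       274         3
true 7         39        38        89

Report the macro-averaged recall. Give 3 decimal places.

Per-class recall (TP/(TP+FN)):
  5: TP=67, FN=41+33=74 → 67/141 = 0.4752
  6: TP=274, FN=13+3=16 → 274/290 = 0.9448
  7: TP=89, FN=39+38=77 → 89/166 = 0.5361
Macro-recall = mean = (0.4752 + 0.9448 + 0.5361) / 3 = 0.652

0.652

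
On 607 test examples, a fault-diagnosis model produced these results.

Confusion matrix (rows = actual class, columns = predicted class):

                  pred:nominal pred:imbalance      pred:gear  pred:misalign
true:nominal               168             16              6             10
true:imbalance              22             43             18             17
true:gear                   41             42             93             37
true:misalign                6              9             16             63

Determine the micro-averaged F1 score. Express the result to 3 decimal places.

Micro-averaging pools counts across classes: ΣTP=367, ΣFP=240, ΣFN=240.
Micro-F1 score = 2·TP/(2·TP+FP+FN) on pooled counts = 0.605 (equals overall accuracy in single-label multiclass).

0.605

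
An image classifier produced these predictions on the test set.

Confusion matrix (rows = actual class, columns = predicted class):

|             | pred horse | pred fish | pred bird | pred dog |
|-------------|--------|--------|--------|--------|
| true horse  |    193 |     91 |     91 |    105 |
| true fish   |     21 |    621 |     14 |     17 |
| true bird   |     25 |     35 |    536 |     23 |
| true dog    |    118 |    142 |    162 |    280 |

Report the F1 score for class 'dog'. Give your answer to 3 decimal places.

0.497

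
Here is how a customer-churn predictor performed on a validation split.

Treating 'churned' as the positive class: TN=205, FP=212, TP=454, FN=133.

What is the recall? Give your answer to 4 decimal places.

0.7734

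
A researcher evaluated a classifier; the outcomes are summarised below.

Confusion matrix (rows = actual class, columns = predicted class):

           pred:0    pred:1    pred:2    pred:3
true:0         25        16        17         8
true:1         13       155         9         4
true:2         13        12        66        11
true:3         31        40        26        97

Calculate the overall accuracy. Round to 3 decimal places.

0.632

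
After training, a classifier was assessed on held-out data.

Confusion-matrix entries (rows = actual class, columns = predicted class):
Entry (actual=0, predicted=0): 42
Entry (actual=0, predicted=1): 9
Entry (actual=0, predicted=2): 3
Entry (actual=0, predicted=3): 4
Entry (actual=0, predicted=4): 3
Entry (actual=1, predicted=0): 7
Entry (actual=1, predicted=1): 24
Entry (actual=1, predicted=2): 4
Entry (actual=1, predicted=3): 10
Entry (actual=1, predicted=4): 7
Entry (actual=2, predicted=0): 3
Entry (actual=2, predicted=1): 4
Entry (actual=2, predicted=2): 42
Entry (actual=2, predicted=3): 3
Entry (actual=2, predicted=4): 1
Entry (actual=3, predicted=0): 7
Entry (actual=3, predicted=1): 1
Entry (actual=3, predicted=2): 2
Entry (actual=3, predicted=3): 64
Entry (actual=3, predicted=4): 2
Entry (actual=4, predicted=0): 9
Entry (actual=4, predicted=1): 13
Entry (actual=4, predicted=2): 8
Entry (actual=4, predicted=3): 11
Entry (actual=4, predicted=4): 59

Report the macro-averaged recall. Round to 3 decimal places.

0.675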